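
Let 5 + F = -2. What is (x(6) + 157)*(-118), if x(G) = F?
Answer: -17700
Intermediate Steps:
F = -7 (F = -5 - 2 = -7)
x(G) = -7
(x(6) + 157)*(-118) = (-7 + 157)*(-118) = 150*(-118) = -17700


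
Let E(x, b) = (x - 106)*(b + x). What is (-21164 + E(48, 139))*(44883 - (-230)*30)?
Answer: -1657573830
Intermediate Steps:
E(x, b) = (-106 + x)*(b + x)
(-21164 + E(48, 139))*(44883 - (-230)*30) = (-21164 + (48² - 106*139 - 106*48 + 139*48))*(44883 - (-230)*30) = (-21164 + (2304 - 14734 - 5088 + 6672))*(44883 - 230*(-30)) = (-21164 - 10846)*(44883 + 6900) = -32010*51783 = -1657573830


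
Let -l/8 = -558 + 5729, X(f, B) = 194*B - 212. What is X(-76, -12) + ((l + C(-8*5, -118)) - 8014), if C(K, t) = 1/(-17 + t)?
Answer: -7009471/135 ≈ -51922.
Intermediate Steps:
X(f, B) = -212 + 194*B
l = -41368 (l = -8*(-558 + 5729) = -8*5171 = -41368)
X(-76, -12) + ((l + C(-8*5, -118)) - 8014) = (-212 + 194*(-12)) + ((-41368 + 1/(-17 - 118)) - 8014) = (-212 - 2328) + ((-41368 + 1/(-135)) - 8014) = -2540 + ((-41368 - 1/135) - 8014) = -2540 + (-5584681/135 - 8014) = -2540 - 6666571/135 = -7009471/135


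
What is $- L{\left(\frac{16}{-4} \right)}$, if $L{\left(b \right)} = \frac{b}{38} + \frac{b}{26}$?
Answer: $\frac{64}{247} \approx 0.25911$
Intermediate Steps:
$L{\left(b \right)} = \frac{16 b}{247}$ ($L{\left(b \right)} = b \frac{1}{38} + b \frac{1}{26} = \frac{b}{38} + \frac{b}{26} = \frac{16 b}{247}$)
$- L{\left(\frac{16}{-4} \right)} = - \frac{16 \frac{16}{-4}}{247} = - \frac{16 \cdot 16 \left(- \frac{1}{4}\right)}{247} = - \frac{16 \left(-4\right)}{247} = \left(-1\right) \left(- \frac{64}{247}\right) = \frac{64}{247}$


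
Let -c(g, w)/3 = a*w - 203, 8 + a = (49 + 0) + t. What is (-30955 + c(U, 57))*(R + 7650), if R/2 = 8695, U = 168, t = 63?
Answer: -1205175200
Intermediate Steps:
a = 104 (a = -8 + ((49 + 0) + 63) = -8 + (49 + 63) = -8 + 112 = 104)
R = 17390 (R = 2*8695 = 17390)
c(g, w) = 609 - 312*w (c(g, w) = -3*(104*w - 203) = -3*(-203 + 104*w) = 609 - 312*w)
(-30955 + c(U, 57))*(R + 7650) = (-30955 + (609 - 312*57))*(17390 + 7650) = (-30955 + (609 - 17784))*25040 = (-30955 - 17175)*25040 = -48130*25040 = -1205175200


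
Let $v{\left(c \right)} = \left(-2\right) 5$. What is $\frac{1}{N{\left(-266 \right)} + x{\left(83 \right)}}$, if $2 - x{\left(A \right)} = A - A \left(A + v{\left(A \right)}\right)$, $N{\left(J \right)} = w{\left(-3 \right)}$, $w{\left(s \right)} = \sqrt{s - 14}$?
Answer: $\frac{5978}{35736501} - \frac{i \sqrt{17}}{35736501} \approx 0.00016728 - 1.1538 \cdot 10^{-7} i$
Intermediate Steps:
$v{\left(c \right)} = -10$
$w{\left(s \right)} = \sqrt{-14 + s}$
$N{\left(J \right)} = i \sqrt{17}$ ($N{\left(J \right)} = \sqrt{-14 - 3} = \sqrt{-17} = i \sqrt{17}$)
$x{\left(A \right)} = 2 - A + A \left(-10 + A\right)$ ($x{\left(A \right)} = 2 - \left(A - A \left(A - 10\right)\right) = 2 - \left(A - A \left(-10 + A\right)\right) = 2 + \left(- A + A \left(-10 + A\right)\right) = 2 - A + A \left(-10 + A\right)$)
$\frac{1}{N{\left(-266 \right)} + x{\left(83 \right)}} = \frac{1}{i \sqrt{17} + \left(2 + 83^{2} - 913\right)} = \frac{1}{i \sqrt{17} + \left(2 + 6889 - 913\right)} = \frac{1}{i \sqrt{17} + 5978} = \frac{1}{5978 + i \sqrt{17}}$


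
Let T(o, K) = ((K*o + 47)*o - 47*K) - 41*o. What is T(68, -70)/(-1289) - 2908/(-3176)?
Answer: 255002811/1023466 ≈ 249.16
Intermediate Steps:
T(o, K) = -47*K - 41*o + o*(47 + K*o) (T(o, K) = ((47 + K*o)*o - 47*K) - 41*o = (o*(47 + K*o) - 47*K) - 41*o = (-47*K + o*(47 + K*o)) - 41*o = -47*K - 41*o + o*(47 + K*o))
T(68, -70)/(-1289) - 2908/(-3176) = (-47*(-70) + 6*68 - 70*68²)/(-1289) - 2908/(-3176) = (3290 + 408 - 70*4624)*(-1/1289) - 2908*(-1/3176) = (3290 + 408 - 323680)*(-1/1289) + 727/794 = -319982*(-1/1289) + 727/794 = 319982/1289 + 727/794 = 255002811/1023466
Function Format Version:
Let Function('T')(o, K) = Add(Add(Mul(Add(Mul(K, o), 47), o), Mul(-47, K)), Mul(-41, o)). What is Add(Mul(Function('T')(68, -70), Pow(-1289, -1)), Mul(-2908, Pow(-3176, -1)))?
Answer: Rational(255002811, 1023466) ≈ 249.16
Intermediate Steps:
Function('T')(o, K) = Add(Mul(-47, K), Mul(-41, o), Mul(o, Add(47, Mul(K, o)))) (Function('T')(o, K) = Add(Add(Mul(Add(47, Mul(K, o)), o), Mul(-47, K)), Mul(-41, o)) = Add(Add(Mul(o, Add(47, Mul(K, o))), Mul(-47, K)), Mul(-41, o)) = Add(Add(Mul(-47, K), Mul(o, Add(47, Mul(K, o)))), Mul(-41, o)) = Add(Mul(-47, K), Mul(-41, o), Mul(o, Add(47, Mul(K, o)))))
Add(Mul(Function('T')(68, -70), Pow(-1289, -1)), Mul(-2908, Pow(-3176, -1))) = Add(Mul(Add(Mul(-47, -70), Mul(6, 68), Mul(-70, Pow(68, 2))), Pow(-1289, -1)), Mul(-2908, Pow(-3176, -1))) = Add(Mul(Add(3290, 408, Mul(-70, 4624)), Rational(-1, 1289)), Mul(-2908, Rational(-1, 3176))) = Add(Mul(Add(3290, 408, -323680), Rational(-1, 1289)), Rational(727, 794)) = Add(Mul(-319982, Rational(-1, 1289)), Rational(727, 794)) = Add(Rational(319982, 1289), Rational(727, 794)) = Rational(255002811, 1023466)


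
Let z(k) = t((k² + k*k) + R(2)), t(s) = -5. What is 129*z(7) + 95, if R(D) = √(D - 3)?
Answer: -550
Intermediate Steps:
R(D) = √(-3 + D)
z(k) = -5
129*z(7) + 95 = 129*(-5) + 95 = -645 + 95 = -550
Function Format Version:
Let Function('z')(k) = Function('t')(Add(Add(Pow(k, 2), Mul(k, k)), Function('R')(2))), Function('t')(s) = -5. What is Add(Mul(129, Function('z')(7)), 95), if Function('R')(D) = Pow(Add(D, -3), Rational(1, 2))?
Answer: -550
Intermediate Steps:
Function('R')(D) = Pow(Add(-3, D), Rational(1, 2))
Function('z')(k) = -5
Add(Mul(129, Function('z')(7)), 95) = Add(Mul(129, -5), 95) = Add(-645, 95) = -550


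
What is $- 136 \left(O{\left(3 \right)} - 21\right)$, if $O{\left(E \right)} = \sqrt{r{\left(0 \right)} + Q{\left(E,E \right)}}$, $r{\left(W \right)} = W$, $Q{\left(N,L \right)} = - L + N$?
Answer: $2856$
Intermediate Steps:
$Q{\left(N,L \right)} = N - L$
$O{\left(E \right)} = 0$ ($O{\left(E \right)} = \sqrt{0 + \left(E - E\right)} = \sqrt{0 + 0} = \sqrt{0} = 0$)
$- 136 \left(O{\left(3 \right)} - 21\right) = - 136 \left(0 - 21\right) = \left(-136\right) \left(-21\right) = 2856$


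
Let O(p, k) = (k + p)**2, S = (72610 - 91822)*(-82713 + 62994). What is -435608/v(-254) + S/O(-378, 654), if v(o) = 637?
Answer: 5781642073/1347892 ≈ 4289.4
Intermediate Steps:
S = 378841428 (S = -19212*(-19719) = 378841428)
-435608/v(-254) + S/O(-378, 654) = -435608/637 + 378841428/((654 - 378)**2) = -435608*1/637 + 378841428/(276**2) = -435608/637 + 378841428/76176 = -435608/637 + 378841428*(1/76176) = -435608/637 + 10523373/2116 = 5781642073/1347892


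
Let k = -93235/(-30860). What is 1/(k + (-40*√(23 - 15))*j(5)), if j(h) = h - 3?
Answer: -115089284/1950043790191 - 6094973440*√2/1950043790191 ≈ -0.0044792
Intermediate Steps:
k = 18647/6172 (k = -93235*(-1/30860) = 18647/6172 ≈ 3.0212)
j(h) = -3 + h
1/(k + (-40*√(23 - 15))*j(5)) = 1/(18647/6172 + (-40*√(23 - 15))*(-3 + 5)) = 1/(18647/6172 - 80*√2*2) = 1/(18647/6172 - 160*√2)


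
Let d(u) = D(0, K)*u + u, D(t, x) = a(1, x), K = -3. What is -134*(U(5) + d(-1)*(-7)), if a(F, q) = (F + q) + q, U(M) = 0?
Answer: 3752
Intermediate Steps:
a(F, q) = F + 2*q
D(t, x) = 1 + 2*x
d(u) = -4*u (d(u) = (1 + 2*(-3))*u + u = (1 - 6)*u + u = -5*u + u = -4*u)
-134*(U(5) + d(-1)*(-7)) = -134*(0 - 4*(-1)*(-7)) = -134*(0 + 4*(-7)) = -134*(0 - 28) = -134*(-28) = 3752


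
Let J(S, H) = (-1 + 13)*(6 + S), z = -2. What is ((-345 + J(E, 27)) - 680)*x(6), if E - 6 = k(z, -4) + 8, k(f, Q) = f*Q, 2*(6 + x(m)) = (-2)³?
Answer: 6890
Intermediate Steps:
x(m) = -10 (x(m) = -6 + (½)*(-2)³ = -6 + (½)*(-8) = -6 - 4 = -10)
k(f, Q) = Q*f
E = 22 (E = 6 + (-4*(-2) + 8) = 6 + (8 + 8) = 6 + 16 = 22)
J(S, H) = 72 + 12*S (J(S, H) = 12*(6 + S) = 72 + 12*S)
((-345 + J(E, 27)) - 680)*x(6) = ((-345 + (72 + 12*22)) - 680)*(-10) = ((-345 + (72 + 264)) - 680)*(-10) = ((-345 + 336) - 680)*(-10) = (-9 - 680)*(-10) = -689*(-10) = 6890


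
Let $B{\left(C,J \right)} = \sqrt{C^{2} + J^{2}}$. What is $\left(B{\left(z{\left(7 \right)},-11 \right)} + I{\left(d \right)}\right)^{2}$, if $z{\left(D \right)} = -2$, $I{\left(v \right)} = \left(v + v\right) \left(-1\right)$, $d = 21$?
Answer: $1889 - 420 \sqrt{5} \approx 949.85$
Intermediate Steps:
$I{\left(v \right)} = - 2 v$ ($I{\left(v \right)} = 2 v \left(-1\right) = - 2 v$)
$\left(B{\left(z{\left(7 \right)},-11 \right)} + I{\left(d \right)}\right)^{2} = \left(\sqrt{\left(-2\right)^{2} + \left(-11\right)^{2}} - 42\right)^{2} = \left(\sqrt{4 + 121} - 42\right)^{2} = \left(\sqrt{125} - 42\right)^{2} = \left(5 \sqrt{5} - 42\right)^{2} = \left(-42 + 5 \sqrt{5}\right)^{2}$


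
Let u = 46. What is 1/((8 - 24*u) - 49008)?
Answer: -1/50104 ≈ -1.9958e-5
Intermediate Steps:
1/((8 - 24*u) - 49008) = 1/((8 - 24*46) - 49008) = 1/((8 - 1104) - 49008) = 1/(-1096 - 49008) = 1/(-50104) = -1/50104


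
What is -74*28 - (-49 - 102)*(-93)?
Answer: -16115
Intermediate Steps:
-74*28 - (-49 - 102)*(-93) = -2072 - (-151)*(-93) = -2072 - 1*14043 = -2072 - 14043 = -16115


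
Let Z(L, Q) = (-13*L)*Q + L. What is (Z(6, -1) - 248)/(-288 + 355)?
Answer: -164/67 ≈ -2.4478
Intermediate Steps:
Z(L, Q) = L - 13*L*Q (Z(L, Q) = -13*L*Q + L = L - 13*L*Q)
(Z(6, -1) - 248)/(-288 + 355) = (6*(1 - 13*(-1)) - 248)/(-288 + 355) = (6*(1 + 13) - 248)/67 = (6*14 - 248)*(1/67) = (84 - 248)*(1/67) = -164*1/67 = -164/67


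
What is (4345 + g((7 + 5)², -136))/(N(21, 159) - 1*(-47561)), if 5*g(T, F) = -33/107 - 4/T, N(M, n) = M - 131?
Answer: 16736681/182781252 ≈ 0.091567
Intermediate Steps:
N(M, n) = -131 + M
g(T, F) = -33/535 - 4/(5*T) (g(T, F) = (-33/107 - 4/T)/5 = -33/535 - 4/(5*T))
(4345 + g((7 + 5)², -136))/(N(21, 159) - 1*(-47561)) = (4345 + (-428 - 33*(7 + 5)²)/(535*((7 + 5)²)))/((-131 + 21) - 1*(-47561)) = (4345 + (-428 - 33*12²)/(535*(12²)))/(-110 + 47561) = (4345 + (1/535)*(-428 - 33*144)/144)/47451 = (4345 + (1/535)*(1/144)*(-428 - 4752))*(1/47451) = (4345 + (1/535)*(1/144)*(-5180))*(1/47451) = (4345 - 259/3852)*(1/47451) = (16736681/3852)*(1/47451) = 16736681/182781252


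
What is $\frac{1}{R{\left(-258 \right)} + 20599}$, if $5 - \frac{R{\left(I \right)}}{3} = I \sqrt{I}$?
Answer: $\frac{10307}{289749302} - \frac{387 i \sqrt{258}}{289749302} \approx 3.5572 \cdot 10^{-5} - 2.1454 \cdot 10^{-5} i$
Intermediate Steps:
$R{\left(I \right)} = 15 - 3 I^{\frac{3}{2}}$ ($R{\left(I \right)} = 15 - 3 I \sqrt{I} = 15 - 3 I^{\frac{3}{2}}$)
$\frac{1}{R{\left(-258 \right)} + 20599} = \frac{1}{\left(15 - 3 \left(-258\right)^{\frac{3}{2}}\right) + 20599} = \frac{1}{\left(15 - 3 \left(- 258 i \sqrt{258}\right)\right) + 20599} = \frac{1}{\left(15 + 774 i \sqrt{258}\right) + 20599} = \frac{1}{20614 + 774 i \sqrt{258}}$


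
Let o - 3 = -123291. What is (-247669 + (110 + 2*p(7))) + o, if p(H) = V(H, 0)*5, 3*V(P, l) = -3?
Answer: -370857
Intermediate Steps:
o = -123288 (o = 3 - 123291 = -123288)
V(P, l) = -1 (V(P, l) = (⅓)*(-3) = -1)
p(H) = -5 (p(H) = -1*5 = -5)
(-247669 + (110 + 2*p(7))) + o = (-247669 + (110 + 2*(-5))) - 123288 = (-247669 + (110 - 10)) - 123288 = (-247669 + 100) - 123288 = -247569 - 123288 = -370857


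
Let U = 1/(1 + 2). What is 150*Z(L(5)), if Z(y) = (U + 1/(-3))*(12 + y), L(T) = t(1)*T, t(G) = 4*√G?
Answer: 0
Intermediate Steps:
U = ⅓ (U = 1/3 = ⅓ ≈ 0.33333)
L(T) = 4*T (L(T) = (4*√1)*T = (4*1)*T = 4*T)
Z(y) = 0 (Z(y) = (⅓ + 1/(-3))*(12 + y) = (⅓ - ⅓)*(12 + y) = 0*(12 + y) = 0)
150*Z(L(5)) = 150*0 = 0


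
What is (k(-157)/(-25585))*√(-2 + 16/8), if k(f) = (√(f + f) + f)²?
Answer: 0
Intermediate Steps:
k(f) = (f + √2*√f)² (k(f) = (√(2*f) + f)² = (√2*√f + f)² = (f + √2*√f)²)
(k(-157)/(-25585))*√(-2 + 16/8) = ((-157 + √2*√(-157))²/(-25585))*√(-2 + 16/8) = ((-157 + √2*(I*√157))²*(-1/25585))*√(-2 + 16*(⅛)) = ((-157 + I*√314)²*(-1/25585))*√(-2 + 2) = (-(-157 + I*√314)²/25585)*√0 = -(-157 + I*√314)²/25585*0 = 0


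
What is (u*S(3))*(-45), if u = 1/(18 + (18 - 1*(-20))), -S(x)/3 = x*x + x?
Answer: 405/14 ≈ 28.929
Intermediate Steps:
S(x) = -3*x - 3*x² (S(x) = -3*(x*x + x) = -3*(x² + x) = -3*(x + x²) = -3*x - 3*x²)
u = 1/56 (u = 1/(18 + (18 + 20)) = 1/(18 + 38) = 1/56 ≈ 0.017857)
(u*S(3))*(-45) = ((-3*3*(1 + 3))/56)*(-45) = ((-3*3*4)/56)*(-45) = ((1/56)*(-36))*(-45) = -9/14*(-45) = 405/14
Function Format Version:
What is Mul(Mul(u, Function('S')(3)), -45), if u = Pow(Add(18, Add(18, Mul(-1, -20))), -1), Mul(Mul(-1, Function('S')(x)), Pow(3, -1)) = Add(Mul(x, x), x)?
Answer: Rational(405, 14) ≈ 28.929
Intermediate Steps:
Function('S')(x) = Add(Mul(-3, x), Mul(-3, Pow(x, 2))) (Function('S')(x) = Mul(-3, Add(Mul(x, x), x)) = Mul(-3, Add(Pow(x, 2), x)) = Mul(-3, Add(x, Pow(x, 2))) = Add(Mul(-3, x), Mul(-3, Pow(x, 2))))
u = Rational(1, 56) (u = Pow(Add(18, Add(18, 20)), -1) = Pow(Add(18, 38), -1) = Pow(56, -1) = Rational(1, 56) ≈ 0.017857)
Mul(Mul(u, Function('S')(3)), -45) = Mul(Mul(Rational(1, 56), Mul(-3, 3, Add(1, 3))), -45) = Mul(Mul(Rational(1, 56), Mul(-3, 3, 4)), -45) = Mul(Mul(Rational(1, 56), -36), -45) = Mul(Rational(-9, 14), -45) = Rational(405, 14)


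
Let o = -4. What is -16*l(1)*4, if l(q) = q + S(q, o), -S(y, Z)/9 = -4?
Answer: -2368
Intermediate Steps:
S(y, Z) = 36 (S(y, Z) = -9*(-4) = 36)
l(q) = 36 + q (l(q) = q + 36 = 36 + q)
-16*l(1)*4 = -16*(36 + 1)*4 = -16*37*4 = -592*4 = -2368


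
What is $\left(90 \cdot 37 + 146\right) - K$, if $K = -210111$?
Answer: $213587$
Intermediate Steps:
$\left(90 \cdot 37 + 146\right) - K = \left(90 \cdot 37 + 146\right) - -210111 = \left(3330 + 146\right) + 210111 = 3476 + 210111 = 213587$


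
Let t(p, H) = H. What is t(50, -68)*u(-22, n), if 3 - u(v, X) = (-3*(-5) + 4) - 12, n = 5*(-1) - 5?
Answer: 272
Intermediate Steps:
n = -10 (n = -5 - 5 = -10)
u(v, X) = -4 (u(v, X) = 3 - ((-3*(-5) + 4) - 12) = 3 - ((15 + 4) - 12) = 3 - (19 - 12) = 3 - 1*7 = 3 - 7 = -4)
t(50, -68)*u(-22, n) = -68*(-4) = 272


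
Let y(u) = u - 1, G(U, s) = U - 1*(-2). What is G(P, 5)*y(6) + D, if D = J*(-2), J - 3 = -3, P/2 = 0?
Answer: 10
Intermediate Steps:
P = 0 (P = 2*0 = 0)
J = 0 (J = 3 - 3 = 0)
G(U, s) = 2 + U (G(U, s) = U + 2 = 2 + U)
y(u) = -1 + u
D = 0 (D = 0*(-2) = 0)
G(P, 5)*y(6) + D = (2 + 0)*(-1 + 6) + 0 = 2*5 + 0 = 10 + 0 = 10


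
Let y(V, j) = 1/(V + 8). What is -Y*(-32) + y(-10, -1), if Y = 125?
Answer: 7999/2 ≈ 3999.5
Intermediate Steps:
y(V, j) = 1/(8 + V)
-Y*(-32) + y(-10, -1) = -1*125*(-32) + 1/(8 - 10) = -125*(-32) + 1/(-2) = 4000 - ½ = 7999/2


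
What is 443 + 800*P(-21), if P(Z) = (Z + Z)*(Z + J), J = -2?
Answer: 773243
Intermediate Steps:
P(Z) = 2*Z*(-2 + Z) (P(Z) = (Z + Z)*(Z - 2) = (2*Z)*(-2 + Z) = 2*Z*(-2 + Z))
443 + 800*P(-21) = 443 + 800*(2*(-21)*(-2 - 21)) = 443 + 800*(2*(-21)*(-23)) = 443 + 800*966 = 443 + 772800 = 773243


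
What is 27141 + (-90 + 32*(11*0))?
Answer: 27051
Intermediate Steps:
27141 + (-90 + 32*(11*0)) = 27141 + (-90 + 32*0) = 27141 + (-90 + 0) = 27141 - 90 = 27051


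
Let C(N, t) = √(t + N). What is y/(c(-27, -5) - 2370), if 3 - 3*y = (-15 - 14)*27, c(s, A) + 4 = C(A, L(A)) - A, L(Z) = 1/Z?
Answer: -3103390/28060831 - 262*I*√130/28060831 ≈ -0.1106 - 0.00010646*I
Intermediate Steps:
C(N, t) = √(N + t)
c(s, A) = -4 + √(A + 1/A) - A (c(s, A) = -4 + (√(A + 1/A) - A) = -4 + √(A + 1/A) - A)
y = 262 (y = 1 - (-15 - 14)*27/3 = 1 - (-29)*27/3 = 1 - ⅓*(-783) = 1 + 261 = 262)
y/(c(-27, -5) - 2370) = 262/((-4 + √(-5 + 1/(-5)) - 1*(-5)) - 2370) = 262/((-4 + √(-5 - ⅕) + 5) - 2370) = 262/((-4 + √(-26/5) + 5) - 2370) = 262/((-4 + I*√130/5 + 5) - 2370) = 262/((1 + I*√130/5) - 2370) = 262/(-2369 + I*√130/5)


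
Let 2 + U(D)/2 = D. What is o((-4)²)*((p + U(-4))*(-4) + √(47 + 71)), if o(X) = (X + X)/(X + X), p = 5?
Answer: 28 + √118 ≈ 38.863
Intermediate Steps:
U(D) = -4 + 2*D
o(X) = 1 (o(X) = (2*X)/((2*X)) = (2*X)*(1/(2*X)) = 1)
o((-4)²)*((p + U(-4))*(-4) + √(47 + 71)) = 1*((5 + (-4 + 2*(-4)))*(-4) + √(47 + 71)) = 1*((5 + (-4 - 8))*(-4) + √118) = 1*((5 - 12)*(-4) + √118) = 1*(-7*(-4) + √118) = 1*(28 + √118) = 28 + √118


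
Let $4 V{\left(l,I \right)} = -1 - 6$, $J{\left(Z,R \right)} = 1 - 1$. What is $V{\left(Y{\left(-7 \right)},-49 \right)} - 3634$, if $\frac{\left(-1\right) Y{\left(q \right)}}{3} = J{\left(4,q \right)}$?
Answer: $- \frac{14543}{4} \approx -3635.8$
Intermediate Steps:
$J{\left(Z,R \right)} = 0$
$Y{\left(q \right)} = 0$ ($Y{\left(q \right)} = \left(-3\right) 0 = 0$)
$V{\left(l,I \right)} = - \frac{7}{4}$ ($V{\left(l,I \right)} = \frac{-1 - 6}{4} = \frac{1}{4} \left(-7\right) = - \frac{7}{4}$)
$V{\left(Y{\left(-7 \right)},-49 \right)} - 3634 = - \frac{7}{4} - 3634 = - \frac{14543}{4}$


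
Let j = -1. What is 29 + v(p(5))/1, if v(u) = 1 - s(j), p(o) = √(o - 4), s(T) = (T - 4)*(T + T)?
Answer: 20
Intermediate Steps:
s(T) = 2*T*(-4 + T) (s(T) = (-4 + T)*(2*T) = 2*T*(-4 + T))
p(o) = √(-4 + o)
v(u) = -9 (v(u) = 1 - 2*(-1)*(-4 - 1) = 1 - 2*(-1)*(-5) = 1 - 1*10 = 1 - 10 = -9)
29 + v(p(5))/1 = 29 - 9/1 = 29 + 1*(-9) = 29 - 9 = 20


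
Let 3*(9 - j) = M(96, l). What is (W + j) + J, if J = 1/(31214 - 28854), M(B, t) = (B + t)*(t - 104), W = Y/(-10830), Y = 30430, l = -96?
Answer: 15822523/2555880 ≈ 6.1906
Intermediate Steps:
W = -3043/1083 (W = 30430/(-10830) = 30430*(-1/10830) = -3043/1083 ≈ -2.8098)
M(B, t) = (-104 + t)*(B + t) (M(B, t) = (B + t)*(-104 + t) = (-104 + t)*(B + t))
j = 9 (j = 9 - ((-96)² - 104*96 - 104*(-96) + 96*(-96))/3 = 9 - (9216 - 9984 + 9984 - 9216)/3 = 9 - ⅓*0 = 9 + 0 = 9)
J = 1/2360 ≈ 0.00042373
(W + j) + J = (-3043/1083 + 9) + 1/2360 = 6704/1083 + 1/2360 = 15822523/2555880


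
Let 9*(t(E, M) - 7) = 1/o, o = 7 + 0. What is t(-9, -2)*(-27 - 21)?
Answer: -7072/21 ≈ -336.76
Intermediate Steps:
o = 7
t(E, M) = 442/63 (t(E, M) = 7 + (⅑)/7 = 7 + (⅑)*(⅐) = 7 + 1/63 = 442/63)
t(-9, -2)*(-27 - 21) = 442*(-27 - 21)/63 = (442/63)*(-48) = -7072/21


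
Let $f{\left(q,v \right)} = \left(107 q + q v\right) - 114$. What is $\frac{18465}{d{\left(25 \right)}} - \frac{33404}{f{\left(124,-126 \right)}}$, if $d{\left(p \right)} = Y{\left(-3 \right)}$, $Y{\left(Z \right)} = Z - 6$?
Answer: $- \frac{7551319}{3705} \approx -2038.1$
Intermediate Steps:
$Y{\left(Z \right)} = -6 + Z$
$f{\left(q,v \right)} = -114 + 107 q + q v$
$d{\left(p \right)} = -9$ ($d{\left(p \right)} = -6 - 3 = -9$)
$\frac{18465}{d{\left(25 \right)}} - \frac{33404}{f{\left(124,-126 \right)}} = \frac{18465}{-9} - \frac{33404}{-114 + 107 \cdot 124 + 124 \left(-126\right)} = 18465 \left(- \frac{1}{9}\right) - \frac{33404}{-114 + 13268 - 15624} = - \frac{6155}{3} - \frac{33404}{-2470} = - \frac{6155}{3} - - \frac{16702}{1235} = - \frac{6155}{3} + \frac{16702}{1235} = - \frac{7551319}{3705}$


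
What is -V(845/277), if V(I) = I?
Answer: -845/277 ≈ -3.0505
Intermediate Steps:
-V(845/277) = -845/277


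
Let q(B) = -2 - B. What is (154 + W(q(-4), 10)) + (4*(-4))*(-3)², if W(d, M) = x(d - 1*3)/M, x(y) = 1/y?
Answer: 99/10 ≈ 9.9000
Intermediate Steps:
W(d, M) = 1/(M*(-3 + d)) (W(d, M) = 1/((d - 1*3)*M) = 1/((d - 3)*M) = 1/((-3 + d)*M) = 1/(M*(-3 + d)))
(154 + W(q(-4), 10)) + (4*(-4))*(-3)² = (154 + 1/(10*(-3 + (-2 - 1*(-4))))) + (4*(-4))*(-3)² = (154 + 1/(10*(-3 + (-2 + 4)))) - 16*9 = (154 + 1/(10*(-3 + 2))) - 144 = (154 + (⅒)/(-1)) - 144 = (154 + (⅒)*(-1)) - 144 = (154 - ⅒) - 144 = 1539/10 - 144 = 99/10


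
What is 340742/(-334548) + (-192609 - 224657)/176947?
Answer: -99944390221/29598632478 ≈ -3.3767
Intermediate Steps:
340742/(-334548) + (-192609 - 224657)/176947 = 340742*(-1/334548) - 417266*1/176947 = -170371/167274 - 417266/176947 = -99944390221/29598632478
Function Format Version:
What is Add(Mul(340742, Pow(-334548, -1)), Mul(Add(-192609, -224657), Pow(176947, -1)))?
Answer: Rational(-99944390221, 29598632478) ≈ -3.3767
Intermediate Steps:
Add(Mul(340742, Pow(-334548, -1)), Mul(Add(-192609, -224657), Pow(176947, -1))) = Add(Mul(340742, Rational(-1, 334548)), Mul(-417266, Rational(1, 176947))) = Add(Rational(-170371, 167274), Rational(-417266, 176947)) = Rational(-99944390221, 29598632478)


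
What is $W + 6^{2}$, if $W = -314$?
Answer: $-278$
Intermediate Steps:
$W + 6^{2} = -314 + 6^{2} = -314 + 36 = -278$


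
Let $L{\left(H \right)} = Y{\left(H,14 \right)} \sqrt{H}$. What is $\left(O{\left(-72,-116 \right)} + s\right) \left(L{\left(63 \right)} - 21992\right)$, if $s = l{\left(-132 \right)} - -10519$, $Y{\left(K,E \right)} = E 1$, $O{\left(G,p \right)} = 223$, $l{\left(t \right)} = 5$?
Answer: $-236348024 + 451374 \sqrt{7} \approx -2.3515 \cdot 10^{8}$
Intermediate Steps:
$Y{\left(K,E \right)} = E$
$L{\left(H \right)} = 14 \sqrt{H}$
$s = 10524$ ($s = 5 - -10519 = 5 + 10519 = 10524$)
$\left(O{\left(-72,-116 \right)} + s\right) \left(L{\left(63 \right)} - 21992\right) = \left(223 + 10524\right) \left(14 \sqrt{63} - 21992\right) = 10747 \left(14 \cdot 3 \sqrt{7} - 21992\right) = 10747 \left(42 \sqrt{7} - 21992\right) = 10747 \left(-21992 + 42 \sqrt{7}\right) = -236348024 + 451374 \sqrt{7}$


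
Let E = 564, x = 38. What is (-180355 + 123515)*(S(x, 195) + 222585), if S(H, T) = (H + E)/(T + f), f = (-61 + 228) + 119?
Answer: -6085517021080/481 ≈ -1.2652e+10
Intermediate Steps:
f = 286 (f = 167 + 119 = 286)
S(H, T) = (564 + H)/(286 + T) (S(H, T) = (H + 564)/(T + 286) = (564 + H)/(286 + T))
(-180355 + 123515)*(S(x, 195) + 222585) = (-180355 + 123515)*((564 + 38)/(286 + 195) + 222585) = -56840*(602/481 + 222585) = -56840*107063987/481 = -6085517021080/481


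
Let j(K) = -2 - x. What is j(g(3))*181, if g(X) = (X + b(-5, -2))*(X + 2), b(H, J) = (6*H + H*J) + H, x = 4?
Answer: -1086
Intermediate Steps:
b(H, J) = 7*H + H*J
g(X) = (-25 + X)*(2 + X) (g(X) = (X - 5*(7 - 2))*(X + 2) = (X - 5*5)*(2 + X) = (X - 25)*(2 + X) = (-25 + X)*(2 + X))
j(K) = -6 (j(K) = -2 - 1*4 = -2 - 4 = -6)
j(g(3))*181 = -6*181 = -1086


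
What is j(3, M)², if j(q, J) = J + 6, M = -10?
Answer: 16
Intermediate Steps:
j(q, J) = 6 + J
j(3, M)² = (6 - 10)² = (-4)² = 16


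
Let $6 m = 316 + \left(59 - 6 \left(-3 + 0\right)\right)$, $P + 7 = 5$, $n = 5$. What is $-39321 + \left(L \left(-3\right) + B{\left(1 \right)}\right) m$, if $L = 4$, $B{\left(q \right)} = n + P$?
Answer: $- \frac{79821}{2} \approx -39911.0$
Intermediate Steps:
$P = -2$ ($P = -7 + 5 = -2$)
$B{\left(q \right)} = 3$ ($B{\left(q \right)} = 5 - 2 = 3$)
$m = \frac{131}{2}$ ($m = \frac{316 + \left(59 - 6 \left(-3 + 0\right)\right)}{6} = \frac{316 + \left(59 - -18\right)}{6} = \frac{316 + \left(59 + 18\right)}{6} = \frac{316 + 77}{6} = \frac{1}{6} \cdot 393 = \frac{131}{2} \approx 65.5$)
$-39321 + \left(L \left(-3\right) + B{\left(1 \right)}\right) m = -39321 + \left(4 \left(-3\right) + 3\right) \frac{131}{2} = -39321 + \left(-12 + 3\right) \frac{131}{2} = -39321 - \frac{1179}{2} = - \frac{79821}{2}$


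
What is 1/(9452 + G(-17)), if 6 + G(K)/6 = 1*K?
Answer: 1/9314 ≈ 0.00010737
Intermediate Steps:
G(K) = -36 + 6*K (G(K) = -36 + 6*(1*K) = -36 + 6*K)
1/(9452 + G(-17)) = 1/(9452 + (-36 + 6*(-17))) = 1/(9452 + (-36 - 102)) = 1/(9452 - 138) = 1/9314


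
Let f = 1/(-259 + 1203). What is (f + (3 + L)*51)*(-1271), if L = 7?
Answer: -611911511/944 ≈ -6.4821e+5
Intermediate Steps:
f = 1/944 ≈ 0.0010593
(f + (3 + L)*51)*(-1271) = (1/944 + (3 + 7)*51)*(-1271) = (1/944 + 10*51)*(-1271) = (1/944 + 510)*(-1271) = (481441/944)*(-1271) = -611911511/944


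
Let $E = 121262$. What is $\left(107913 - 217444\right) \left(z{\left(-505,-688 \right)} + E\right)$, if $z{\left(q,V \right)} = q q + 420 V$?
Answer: $-9565013637$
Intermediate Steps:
$z{\left(q,V \right)} = q^{2} + 420 V$
$\left(107913 - 217444\right) \left(z{\left(-505,-688 \right)} + E\right) = \left(107913 - 217444\right) \left(\left(\left(-505\right)^{2} + 420 \left(-688\right)\right) + 121262\right) = - 109531 \left(\left(255025 - 288960\right) + 121262\right) = - 109531 \left(-33935 + 121262\right) = \left(-109531\right) 87327 = -9565013637$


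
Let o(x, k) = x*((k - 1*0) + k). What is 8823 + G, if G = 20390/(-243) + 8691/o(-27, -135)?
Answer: 7079629/810 ≈ 8740.3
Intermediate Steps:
o(x, k) = 2*k*x (o(x, k) = x*((k + 0) + k) = x*(k + k) = x*(2*k) = 2*k*x)
G = -67001/810 (G = 20390/(-243) + 8691/((2*(-135)*(-27))) = 20390*(-1/243) + 8691/7290 = -20390/243 + 8691*(1/7290) = -20390/243 + 2897/2430 = -67001/810 ≈ -82.717)
8823 + G = 8823 - 67001/810 = 7079629/810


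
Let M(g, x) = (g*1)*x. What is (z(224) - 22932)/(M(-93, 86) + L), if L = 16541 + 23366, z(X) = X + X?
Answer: -22484/31909 ≈ -0.70463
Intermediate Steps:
z(X) = 2*X
M(g, x) = g*x
L = 39907
(z(224) - 22932)/(M(-93, 86) + L) = (2*224 - 22932)/(-93*86 + 39907) = (448 - 22932)/(-7998 + 39907) = -22484/31909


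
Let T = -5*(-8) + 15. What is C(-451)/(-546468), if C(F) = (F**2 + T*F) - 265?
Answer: -178331/546468 ≈ -0.32633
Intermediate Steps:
T = 55 (T = 40 + 15 = 55)
C(F) = -265 + F**2 + 55*F (C(F) = (F**2 + 55*F) - 265 = -265 + F**2 + 55*F)
C(-451)/(-546468) = (-265 + (-451)**2 + 55*(-451))/(-546468) = (-265 + 203401 - 24805)*(-1/546468) = 178331*(-1/546468) = -178331/546468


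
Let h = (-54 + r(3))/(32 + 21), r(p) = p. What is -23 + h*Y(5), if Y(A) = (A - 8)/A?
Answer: -5942/265 ≈ -22.423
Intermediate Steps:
Y(A) = (-8 + A)/A
h = -51/53 (h = (-54 + 3)/(32 + 21) = -51/53 ≈ -0.96226)
-23 + h*Y(5) = -23 - 51*(-8 + 5)/(53*5) = -23 - 51*(-3)/265 = -23 - 51/53*(-⅗) = -23 + 153/265 = -5942/265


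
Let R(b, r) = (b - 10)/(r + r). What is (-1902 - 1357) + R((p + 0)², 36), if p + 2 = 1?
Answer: -26073/8 ≈ -3259.1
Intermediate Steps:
p = -1 (p = -2 + 1 = -1)
R(b, r) = (-10 + b)/(2*r) (R(b, r) = (-10 + b)/((2*r)) = (-10 + b)*(1/(2*r)) = (-10 + b)/(2*r))
(-1902 - 1357) + R((p + 0)², 36) = (-1902 - 1357) + (½)*(-10 + (-1 + 0)²)/36 = -3259 + (½)*(1/36)*(-10 + (-1)²) = -3259 + (½)*(1/36)*(-10 + 1) = -3259 + (½)*(1/36)*(-9) = -3259 - ⅛ = -26073/8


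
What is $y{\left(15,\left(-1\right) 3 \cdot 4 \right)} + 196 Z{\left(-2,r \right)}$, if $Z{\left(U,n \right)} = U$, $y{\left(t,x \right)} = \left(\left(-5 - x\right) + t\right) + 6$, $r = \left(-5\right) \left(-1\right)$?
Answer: $-364$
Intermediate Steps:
$r = 5$
$y{\left(t,x \right)} = 1 + t - x$ ($y{\left(t,x \right)} = \left(-5 + t - x\right) + 6 = 1 + t - x$)
$y{\left(15,\left(-1\right) 3 \cdot 4 \right)} + 196 Z{\left(-2,r \right)} = \left(1 + 15 - \left(-1\right) 3 \cdot 4\right) + 196 \left(-2\right) = \left(1 + 15 - \left(-3\right) 4\right) - 392 = \left(1 + 15 - -12\right) - 392 = \left(1 + 15 + 12\right) - 392 = 28 - 392 = -364$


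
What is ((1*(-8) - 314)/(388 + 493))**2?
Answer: 103684/776161 ≈ 0.13359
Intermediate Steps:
((1*(-8) - 314)/(388 + 493))**2 = ((-8 - 314)/881)**2 = (-322*1/881)**2 = (-322/881)**2 = 103684/776161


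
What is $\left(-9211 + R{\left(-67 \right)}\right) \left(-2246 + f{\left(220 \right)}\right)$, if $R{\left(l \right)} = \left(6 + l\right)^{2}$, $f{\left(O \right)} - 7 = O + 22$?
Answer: $10963530$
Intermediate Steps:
$f{\left(O \right)} = 29 + O$ ($f{\left(O \right)} = 7 + \left(O + 22\right) = 7 + \left(22 + O\right) = 29 + O$)
$\left(-9211 + R{\left(-67 \right)}\right) \left(-2246 + f{\left(220 \right)}\right) = \left(-9211 + \left(6 - 67\right)^{2}\right) \left(-2246 + \left(29 + 220\right)\right) = \left(-9211 + \left(-61\right)^{2}\right) \left(-2246 + 249\right) = \left(-9211 + 3721\right) \left(-1997\right) = \left(-5490\right) \left(-1997\right) = 10963530$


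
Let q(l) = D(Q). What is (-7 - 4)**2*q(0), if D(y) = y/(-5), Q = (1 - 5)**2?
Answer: -1936/5 ≈ -387.20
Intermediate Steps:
Q = 16 (Q = (-4)**2 = 16)
D(y) = -y/5 (D(y) = y*(-1/5) = -y/5)
q(l) = -16/5 (q(l) = -1/5*16 = -16/5)
(-7 - 4)**2*q(0) = (-7 - 4)**2*(-16/5) = (-11)**2*(-16/5) = 121*(-16/5) = -1936/5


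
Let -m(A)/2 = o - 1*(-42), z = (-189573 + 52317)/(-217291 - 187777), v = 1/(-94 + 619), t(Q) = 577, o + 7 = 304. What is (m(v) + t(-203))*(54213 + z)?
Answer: -554492240685/101267 ≈ -5.4755e+6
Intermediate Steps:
o = 297 (o = -7 + 304 = 297)
v = 1/525 ≈ 0.0019048
z = 34314/101267 (z = -137256/(-405068) = -137256*(-1/405068) = 34314/101267 ≈ 0.33885)
m(A) = -678 (m(A) = -2*(297 - 1*(-42)) = -2*(297 + 42) = -2*339 = -678)
(m(v) + t(-203))*(54213 + z) = (-678 + 577)*(54213 + 34314/101267) = -101*5490022185/101267 = -554492240685/101267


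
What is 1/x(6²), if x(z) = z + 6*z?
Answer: 1/252 ≈ 0.0039683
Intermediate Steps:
x(z) = 7*z
1/x(6²) = 1/(7*6²) = 1/(7*36) = 1/252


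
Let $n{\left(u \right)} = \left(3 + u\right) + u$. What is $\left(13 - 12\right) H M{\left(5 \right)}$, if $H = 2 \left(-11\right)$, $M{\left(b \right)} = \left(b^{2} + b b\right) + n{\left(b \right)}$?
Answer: $-1386$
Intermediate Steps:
$n{\left(u \right)} = 3 + 2 u$
$M{\left(b \right)} = 3 + 2 b + 2 b^{2}$ ($M{\left(b \right)} = \left(b^{2} + b b\right) + \left(3 + 2 b\right) = \left(b^{2} + b^{2}\right) + \left(3 + 2 b\right) = 2 b^{2} + \left(3 + 2 b\right) = 3 + 2 b + 2 b^{2}$)
$H = -22$
$\left(13 - 12\right) H M{\left(5 \right)} = \left(13 - 12\right) \left(-22\right) \left(3 + 2 \cdot 5 + 2 \cdot 5^{2}\right) = 1 \left(-22\right) \left(3 + 10 + 2 \cdot 25\right) = - 22 \left(3 + 10 + 50\right) = \left(-22\right) 63 = -1386$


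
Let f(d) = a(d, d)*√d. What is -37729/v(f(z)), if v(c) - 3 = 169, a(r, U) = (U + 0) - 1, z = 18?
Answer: -37729/172 ≈ -219.35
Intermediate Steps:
a(r, U) = -1 + U (a(r, U) = U - 1 = -1 + U)
f(d) = √d*(-1 + d) (f(d) = (-1 + d)*√d = √d*(-1 + d))
v(c) = 172 (v(c) = 3 + 169 = 172)
-37729/v(f(z)) = -37729/172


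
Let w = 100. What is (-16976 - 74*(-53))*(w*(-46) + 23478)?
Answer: -246433412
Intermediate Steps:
(-16976 - 74*(-53))*(w*(-46) + 23478) = (-16976 - 74*(-53))*(100*(-46) + 23478) = (-16976 + 3922)*(-4600 + 23478) = -13054*18878 = -246433412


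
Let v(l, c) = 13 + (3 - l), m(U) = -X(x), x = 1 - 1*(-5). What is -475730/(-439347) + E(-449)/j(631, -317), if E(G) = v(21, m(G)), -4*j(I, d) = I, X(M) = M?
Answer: 308972570/277227957 ≈ 1.1145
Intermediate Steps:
x = 6 (x = 1 + 5 = 6)
j(I, d) = -I/4
m(U) = -6 (m(U) = -1*6 = -6)
v(l, c) = 16 - l
E(G) = -5 (E(G) = 16 - 1*21 = 16 - 21 = -5)
-475730/(-439347) + E(-449)/j(631, -317) = -475730/(-439347) - 5/((-¼*631)) = -475730*(-1/439347) - 5/(-631/4) = 475730/439347 - 5*(-4/631) = 475730/439347 + 20/631 = 308972570/277227957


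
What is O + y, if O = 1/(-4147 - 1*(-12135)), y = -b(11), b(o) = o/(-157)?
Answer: 88025/1254116 ≈ 0.070189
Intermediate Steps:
b(o) = -o/157 (b(o) = o*(-1/157) = -o/157)
y = 11/157 (y = -(-1)*11/157 = -1*(-11/157) = 11/157 ≈ 0.070064)
O = 1/7988 (O = 1/(-4147 + 12135) = 1/7988 ≈ 0.00012519)
O + y = 1/7988 + 11/157 = 88025/1254116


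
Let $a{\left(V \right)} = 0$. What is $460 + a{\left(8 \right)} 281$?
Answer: $460$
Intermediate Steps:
$460 + a{\left(8 \right)} 281 = 460 + 0 \cdot 281 = 460 + 0 = 460$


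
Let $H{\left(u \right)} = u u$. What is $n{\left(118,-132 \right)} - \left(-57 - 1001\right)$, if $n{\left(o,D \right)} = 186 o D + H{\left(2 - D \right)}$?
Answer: $-2878122$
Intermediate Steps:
$H{\left(u \right)} = u^{2}$
$n{\left(o,D \right)} = \left(2 - D\right)^{2} + 186 D o$ ($n{\left(o,D \right)} = 186 o D + \left(2 - D\right)^{2} = 186 D o + \left(2 - D\right)^{2} = \left(2 - D\right)^{2} + 186 D o$)
$n{\left(118,-132 \right)} - \left(-57 - 1001\right) = \left(\left(-2 - 132\right)^{2} + 186 \left(-132\right) 118\right) - \left(-57 - 1001\right) = \left(\left(-134\right)^{2} - 2897136\right) - \left(-57 - 1001\right) = \left(17956 - 2897136\right) - -1058 = -2879180 + 1058 = -2878122$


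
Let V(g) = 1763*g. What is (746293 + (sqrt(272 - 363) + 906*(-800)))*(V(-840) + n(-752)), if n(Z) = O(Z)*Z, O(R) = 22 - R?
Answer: -44339371224 - 2062968*I*sqrt(91) ≈ -4.4339e+10 - 1.9679e+7*I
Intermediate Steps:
n(Z) = Z*(22 - Z) (n(Z) = (22 - Z)*Z = Z*(22 - Z))
(746293 + (sqrt(272 - 363) + 906*(-800)))*(V(-840) + n(-752)) = (746293 + (sqrt(272 - 363) + 906*(-800)))*(1763*(-840) - 752*(22 - 1*(-752))) = (746293 + (sqrt(-91) - 724800))*(-1480920 - 752*(22 + 752)) = (746293 + (I*sqrt(91) - 724800))*(-1480920 - 752*774) = (746293 + (-724800 + I*sqrt(91)))*(-1480920 - 582048) = (21493 + I*sqrt(91))*(-2062968) = -44339371224 - 2062968*I*sqrt(91)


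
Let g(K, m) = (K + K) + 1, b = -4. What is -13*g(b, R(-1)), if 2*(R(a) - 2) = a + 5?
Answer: 91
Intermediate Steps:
R(a) = 9/2 + a/2 (R(a) = 2 + (a + 5)/2 = 2 + (5 + a)/2 = 2 + (5/2 + a/2) = 9/2 + a/2)
g(K, m) = 1 + 2*K (g(K, m) = 2*K + 1 = 1 + 2*K)
-13*g(b, R(-1)) = -13*(1 + 2*(-4)) = -13*(1 - 8) = -13*(-7) = 91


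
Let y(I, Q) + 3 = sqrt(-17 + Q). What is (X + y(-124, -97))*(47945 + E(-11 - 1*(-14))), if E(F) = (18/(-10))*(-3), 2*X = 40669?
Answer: 4874517788/5 + 239752*I*sqrt(114)/5 ≈ 9.749e+8 + 5.1197e+5*I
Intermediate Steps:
X = 40669/2 (X = (1/2)*40669 = 40669/2 ≈ 20335.)
y(I, Q) = -3 + sqrt(-17 + Q)
E(F) = 27/5 (E(F) = (18*(-1/10))*(-3) = -9/5*(-3) = 27/5)
(X + y(-124, -97))*(47945 + E(-11 - 1*(-14))) = (40669/2 + (-3 + sqrt(-17 - 97)))*(47945 + 27/5) = (40669/2 + (-3 + sqrt(-114)))*(239752/5) = (40669/2 + (-3 + I*sqrt(114)))*(239752/5) = (40663/2 + I*sqrt(114))*(239752/5) = 4874517788/5 + 239752*I*sqrt(114)/5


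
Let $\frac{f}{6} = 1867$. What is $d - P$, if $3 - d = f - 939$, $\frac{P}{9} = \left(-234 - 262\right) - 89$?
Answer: $-4995$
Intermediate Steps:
$f = 11202$ ($f = 6 \cdot 1867 = 11202$)
$P = -5265$ ($P = 9 \left(\left(-234 - 262\right) - 89\right) = 9 \left(-496 - 89\right) = 9 \left(-585\right) = -5265$)
$d = -10260$ ($d = 3 - \left(11202 - 939\right) = 3 - 10263 = -10260$)
$d - P = -10260 - -5265 = -10260 + 5265 = -4995$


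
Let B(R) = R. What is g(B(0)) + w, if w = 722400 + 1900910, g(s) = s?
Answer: 2623310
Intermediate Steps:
w = 2623310
g(B(0)) + w = 0 + 2623310 = 2623310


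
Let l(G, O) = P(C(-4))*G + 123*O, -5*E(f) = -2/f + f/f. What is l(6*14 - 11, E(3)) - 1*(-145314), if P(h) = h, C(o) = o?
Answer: 725069/5 ≈ 1.4501e+5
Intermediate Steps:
E(f) = -⅕ + 2/(5*f) (E(f) = -(-2/f + f/f)/5 = -(-2/f + 1)/5 = -(1 - 2/f)/5 = -⅕ + 2/(5*f))
l(G, O) = -4*G + 123*O
l(6*14 - 11, E(3)) - 1*(-145314) = (-4*(6*14 - 11) + 123*((⅕)*(2 - 1*3)/3)) - 1*(-145314) = (-4*(84 - 11) + 123*((⅕)*(⅓)*(2 - 3))) + 145314 = (-4*73 + 123*((⅕)*(⅓)*(-1))) + 145314 = (-292 + 123*(-1/15)) + 145314 = (-292 - 41/5) + 145314 = -1501/5 + 145314 = 725069/5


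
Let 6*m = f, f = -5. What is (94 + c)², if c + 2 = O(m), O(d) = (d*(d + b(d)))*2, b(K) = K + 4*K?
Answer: 90601/9 ≈ 10067.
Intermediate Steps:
b(K) = 5*K
m = -⅚ (m = (⅙)*(-5) = -⅚ ≈ -0.83333)
O(d) = 12*d² (O(d) = (d*(d + 5*d))*2 = (d*(6*d))*2 = (6*d²)*2 = 12*d²)
c = 19/3 (c = -2 + 12*(-⅚)² = -2 + 12*(25/36) = -2 + 25/3 = 19/3 ≈ 6.3333)
(94 + c)² = (94 + 19/3)² = (301/3)² = 90601/9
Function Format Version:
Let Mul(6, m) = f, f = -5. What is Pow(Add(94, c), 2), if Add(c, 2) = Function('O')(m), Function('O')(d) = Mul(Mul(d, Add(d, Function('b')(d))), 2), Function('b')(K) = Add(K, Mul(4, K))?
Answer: Rational(90601, 9) ≈ 10067.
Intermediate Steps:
Function('b')(K) = Mul(5, K)
m = Rational(-5, 6) (m = Mul(Rational(1, 6), -5) = Rational(-5, 6) ≈ -0.83333)
Function('O')(d) = Mul(12, Pow(d, 2)) (Function('O')(d) = Mul(Mul(d, Add(d, Mul(5, d))), 2) = Mul(Mul(d, Mul(6, d)), 2) = Mul(Mul(6, Pow(d, 2)), 2) = Mul(12, Pow(d, 2)))
c = Rational(19, 3) (c = Add(-2, Mul(12, Pow(Rational(-5, 6), 2))) = Add(-2, Mul(12, Rational(25, 36))) = Add(-2, Rational(25, 3)) = Rational(19, 3) ≈ 6.3333)
Pow(Add(94, c), 2) = Pow(Add(94, Rational(19, 3)), 2) = Pow(Rational(301, 3), 2) = Rational(90601, 9)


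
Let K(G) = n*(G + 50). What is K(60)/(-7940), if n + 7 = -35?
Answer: 231/397 ≈ 0.58186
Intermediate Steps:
n = -42 (n = -7 - 35 = -42)
K(G) = -2100 - 42*G (K(G) = -42*(G + 50) = -42*(50 + G) = -2100 - 42*G)
K(60)/(-7940) = (-2100 - 42*60)/(-7940) = (-2100 - 2520)*(-1/7940) = -4620*(-1/7940) = 231/397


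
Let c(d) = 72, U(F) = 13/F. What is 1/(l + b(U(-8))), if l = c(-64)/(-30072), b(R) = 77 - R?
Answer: 10024/788113 ≈ 0.012719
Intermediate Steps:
l = -3/1253 (l = 72/(-30072) = 72*(-1/30072) = -3/1253 ≈ -0.0023943)
1/(l + b(U(-8))) = 1/(-3/1253 + (77 - 13/(-8))) = 1/(-3/1253 + (77 - 13*(-1)/8)) = 1/(-3/1253 + (77 - 1*(-13/8))) = 1/(-3/1253 + (77 + 13/8)) = 1/(-3/1253 + 629/8) = 1/(788113/10024) = 10024/788113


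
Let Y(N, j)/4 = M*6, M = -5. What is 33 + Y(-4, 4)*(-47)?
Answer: 5673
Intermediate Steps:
Y(N, j) = -120 (Y(N, j) = 4*(-5*6) = 4*(-30) = -120)
33 + Y(-4, 4)*(-47) = 33 - 120*(-47) = 33 + 5640 = 5673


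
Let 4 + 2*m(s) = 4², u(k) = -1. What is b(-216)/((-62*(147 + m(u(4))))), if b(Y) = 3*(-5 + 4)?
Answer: 1/3162 ≈ 0.00031626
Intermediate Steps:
m(s) = 6 (m(s) = -2 + (½)*4² = -2 + (½)*16 = -2 + 8 = 6)
b(Y) = -3 (b(Y) = 3*(-1) = -3)
b(-216)/((-62*(147 + m(u(4))))) = -3*(-1/(62*(147 + 6))) = -3/((-62*153)) = -3/(-9486) = -3*(-1/9486) = 1/3162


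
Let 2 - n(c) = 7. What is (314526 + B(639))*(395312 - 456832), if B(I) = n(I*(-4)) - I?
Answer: -19310020640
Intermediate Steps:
n(c) = -5 (n(c) = 2 - 1*7 = 2 - 7 = -5)
B(I) = -5 - I
(314526 + B(639))*(395312 - 456832) = (314526 + (-5 - 1*639))*(395312 - 456832) = (314526 + (-5 - 639))*(-61520) = (314526 - 644)*(-61520) = 313882*(-61520) = -19310020640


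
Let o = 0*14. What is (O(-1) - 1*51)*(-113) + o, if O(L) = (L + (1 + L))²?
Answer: 5650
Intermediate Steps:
O(L) = (1 + 2*L)²
o = 0
(O(-1) - 1*51)*(-113) + o = ((1 + 2*(-1))² - 1*51)*(-113) + 0 = ((1 - 2)² - 51)*(-113) + 0 = ((-1)² - 51)*(-113) + 0 = (1 - 51)*(-113) + 0 = -50*(-113) + 0 = 5650 + 0 = 5650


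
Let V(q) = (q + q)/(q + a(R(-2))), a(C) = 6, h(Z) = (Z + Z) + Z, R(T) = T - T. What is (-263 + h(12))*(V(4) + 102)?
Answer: -116678/5 ≈ -23336.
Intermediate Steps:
R(T) = 0
h(Z) = 3*Z (h(Z) = 2*Z + Z = 3*Z)
V(q) = 2*q/(6 + q) (V(q) = (q + q)/(q + 6) = (2*q)/(6 + q) = 2*q/(6 + q))
(-263 + h(12))*(V(4) + 102) = (-263 + 3*12)*(2*4/(6 + 4) + 102) = (-263 + 36)*(2*4/10 + 102) = -227*(2*4*(1/10) + 102) = -227*(4/5 + 102) = -227*514/5 = -116678/5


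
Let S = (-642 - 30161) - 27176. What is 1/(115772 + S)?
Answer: 1/57793 ≈ 1.7303e-5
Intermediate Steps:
S = -57979 (S = -30803 - 27176 = -57979)
1/(115772 + S) = 1/(115772 - 57979) = 1/57793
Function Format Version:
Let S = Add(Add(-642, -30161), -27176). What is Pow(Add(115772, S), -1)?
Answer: Rational(1, 57793) ≈ 1.7303e-5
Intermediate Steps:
S = -57979 (S = Add(-30803, -27176) = -57979)
Pow(Add(115772, S), -1) = Pow(Add(115772, -57979), -1) = Pow(57793, -1) = Rational(1, 57793)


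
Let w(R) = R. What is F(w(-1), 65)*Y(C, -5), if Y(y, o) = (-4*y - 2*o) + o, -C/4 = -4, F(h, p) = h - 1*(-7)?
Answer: -354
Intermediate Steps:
F(h, p) = 7 + h (F(h, p) = h + 7 = 7 + h)
C = 16 (C = -4*(-4) = 16)
Y(y, o) = -o - 4*y
F(w(-1), 65)*Y(C, -5) = (7 - 1)*(-1*(-5) - 4*16) = 6*(5 - 64) = 6*(-59) = -354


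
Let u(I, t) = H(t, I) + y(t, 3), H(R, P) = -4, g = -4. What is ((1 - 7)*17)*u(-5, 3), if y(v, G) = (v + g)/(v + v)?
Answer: 425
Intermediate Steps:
y(v, G) = (-4 + v)/(2*v) (y(v, G) = (v - 4)/(v + v) = (-4 + v)/((2*v)) = (-4 + v)*(1/(2*v)) = (-4 + v)/(2*v))
u(I, t) = -4 + (-4 + t)/(2*t)
((1 - 7)*17)*u(-5, 3) = ((1 - 7)*17)*(-7/2 - 2/3) = (-6*17)*(-7/2 - 2*⅓) = -102*(-7/2 - ⅔) = -102*(-25/6) = 425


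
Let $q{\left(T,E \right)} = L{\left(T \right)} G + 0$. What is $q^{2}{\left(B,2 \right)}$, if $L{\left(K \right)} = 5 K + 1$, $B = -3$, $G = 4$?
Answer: $3136$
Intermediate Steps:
$L{\left(K \right)} = 1 + 5 K$
$q{\left(T,E \right)} = 4 + 20 T$ ($q{\left(T,E \right)} = \left(1 + 5 T\right) 4 + 0 = \left(4 + 20 T\right) + 0 = 4 + 20 T$)
$q^{2}{\left(B,2 \right)} = \left(4 + 20 \left(-3\right)\right)^{2} = \left(4 - 60\right)^{2} = \left(-56\right)^{2} = 3136$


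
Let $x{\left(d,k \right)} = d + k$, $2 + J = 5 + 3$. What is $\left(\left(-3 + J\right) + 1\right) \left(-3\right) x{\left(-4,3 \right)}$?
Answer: $12$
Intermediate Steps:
$J = 6$ ($J = -2 + \left(5 + 3\right) = -2 + 8 = 6$)
$\left(\left(-3 + J\right) + 1\right) \left(-3\right) x{\left(-4,3 \right)} = \left(\left(-3 + 6\right) + 1\right) \left(-3\right) \left(-4 + 3\right) = \left(3 + 1\right) \left(-3\right) \left(-1\right) = 4 \left(-3\right) \left(-1\right) = \left(-12\right) \left(-1\right) = 12$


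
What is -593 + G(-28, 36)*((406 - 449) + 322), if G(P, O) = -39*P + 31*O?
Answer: 615439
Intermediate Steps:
-593 + G(-28, 36)*((406 - 449) + 322) = -593 + (-39*(-28) + 31*36)*((406 - 449) + 322) = -593 + (1092 + 1116)*(-43 + 322) = -593 + 2208*279 = -593 + 616032 = 615439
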